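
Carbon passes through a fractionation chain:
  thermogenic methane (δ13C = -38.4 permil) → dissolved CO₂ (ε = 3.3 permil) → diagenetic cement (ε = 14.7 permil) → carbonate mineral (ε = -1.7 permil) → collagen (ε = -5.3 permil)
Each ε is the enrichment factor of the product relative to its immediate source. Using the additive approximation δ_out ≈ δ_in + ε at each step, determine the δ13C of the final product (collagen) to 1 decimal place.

-27.4 permil

step 1: δ ≈ -38.4 + (3.3) = -35.1 permil
step 2: δ ≈ -35.1 + (14.7) = -20.4 permil
step 3: δ ≈ -20.4 + (-1.7) = -22.1 permil
step 4: δ ≈ -22.1 + (-5.3) = -27.4 permil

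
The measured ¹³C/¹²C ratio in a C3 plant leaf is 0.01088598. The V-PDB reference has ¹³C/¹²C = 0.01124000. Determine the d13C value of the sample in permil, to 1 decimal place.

-31.5 permil

d13C = (R_sample / R_standard − 1) × 1000
R_sample / R_standard = 0.01088598 / 0.01124000 = 0.968504
d13C = (0.968504 − 1) × 1000 = -31.50 permil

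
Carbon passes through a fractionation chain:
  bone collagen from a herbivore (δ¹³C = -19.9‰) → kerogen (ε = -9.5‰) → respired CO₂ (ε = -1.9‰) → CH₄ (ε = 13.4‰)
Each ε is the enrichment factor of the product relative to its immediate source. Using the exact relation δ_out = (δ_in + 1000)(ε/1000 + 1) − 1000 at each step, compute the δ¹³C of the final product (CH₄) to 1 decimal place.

step 1: δ = (-19.90 + 1000)·(-9.5/1000 + 1) − 1000 = -29.21‰
step 2: δ = (-29.21 + 1000)·(-1.9/1000 + 1) − 1000 = -31.06‰
step 3: δ = (-31.06 + 1000)·(13.4/1000 + 1) − 1000 = -18.07‰

-18.1‰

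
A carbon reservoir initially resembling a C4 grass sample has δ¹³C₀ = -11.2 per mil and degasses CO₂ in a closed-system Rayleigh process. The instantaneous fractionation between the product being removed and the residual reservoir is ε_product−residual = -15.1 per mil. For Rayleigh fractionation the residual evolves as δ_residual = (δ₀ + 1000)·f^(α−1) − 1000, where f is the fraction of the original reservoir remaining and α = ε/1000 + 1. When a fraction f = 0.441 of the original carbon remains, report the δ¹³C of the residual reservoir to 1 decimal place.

1.1 per mil

Rayleigh residual: δ_res = (δ₀ + 1000)·f^(α−1) − 1000
α = ε/1000 + 1 = 0.98490, so α − 1 = -0.01510
f^(α−1) = 0.441^(-0.01510) = 1.012439
δ_res = (-11.2 + 1000) × 1.012439 − 1000 = 1001.100 − 1000 = 1.10 per mil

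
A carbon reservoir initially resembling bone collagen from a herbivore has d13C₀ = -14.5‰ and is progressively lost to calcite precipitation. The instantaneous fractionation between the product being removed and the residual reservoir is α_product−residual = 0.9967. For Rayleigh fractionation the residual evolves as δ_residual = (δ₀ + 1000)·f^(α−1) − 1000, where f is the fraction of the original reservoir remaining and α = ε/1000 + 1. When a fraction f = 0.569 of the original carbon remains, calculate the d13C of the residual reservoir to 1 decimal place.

-12.7‰

Rayleigh residual: δ_res = (δ₀ + 1000)·f^(α−1) − 1000
α − 1 = -0.00330
f^(α−1) = 0.569^(-0.00330) = 1.001863
δ_res = (-14.5 + 1000) × 1.001863 − 1000 = 987.336 − 1000 = -12.66‰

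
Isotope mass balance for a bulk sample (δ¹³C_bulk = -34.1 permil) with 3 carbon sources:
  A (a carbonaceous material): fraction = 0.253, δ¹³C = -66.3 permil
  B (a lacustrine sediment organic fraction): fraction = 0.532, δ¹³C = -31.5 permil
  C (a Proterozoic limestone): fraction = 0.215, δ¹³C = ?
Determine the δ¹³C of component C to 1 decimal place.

Isotope mass balance: δ_bulk = Σ fᵢ·δᵢ.
-34.1 = 0.253×(-66.3) + 0.532×(-31.5) + 0.215×δ_C
0.215·δ_C = -34.1 − (-33.532) = -0.568
δ_C = -0.568 / 0.215 = -2.64 permil

-2.6 permil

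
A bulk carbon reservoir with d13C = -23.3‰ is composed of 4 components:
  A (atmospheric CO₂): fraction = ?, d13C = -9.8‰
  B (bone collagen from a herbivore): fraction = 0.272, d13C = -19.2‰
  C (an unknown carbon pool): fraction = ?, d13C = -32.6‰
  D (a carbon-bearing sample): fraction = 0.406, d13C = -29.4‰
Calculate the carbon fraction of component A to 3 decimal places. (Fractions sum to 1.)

Let f_A and f_C be the unknown fractions; fractions sum to 1 so f_A + f_C = 0.322.
Mass balance: Σ fᵢ·δᵢ = δ_bulk ⇒ f_A·(-9.8) + f_C·(-32.6) = -23.3 − (-17.159) = -6.141
Substitute f_C = 0.322 − f_A:
f_A·(-9.8 − -32.6) = -6.141 − 0.322×(-32.6) = 4.356
f_A = 4.356 / 22.8 = 0.1911

0.191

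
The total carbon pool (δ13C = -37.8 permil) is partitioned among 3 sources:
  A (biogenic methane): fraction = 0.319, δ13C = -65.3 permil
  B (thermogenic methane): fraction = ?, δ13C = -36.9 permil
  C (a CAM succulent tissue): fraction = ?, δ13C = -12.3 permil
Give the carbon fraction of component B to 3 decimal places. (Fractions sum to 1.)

Let f_B and f_C be the unknown fractions; fractions sum to 1 so f_B + f_C = 0.681.
Mass balance: Σ fᵢ·δᵢ = δ_bulk ⇒ f_B·(-36.9) + f_C·(-12.3) = -37.8 − (-20.831) = -16.969
Substitute f_C = 0.681 − f_B:
f_B·(-36.9 − -12.3) = -16.969 − 0.681×(-12.3) = -8.593
f_B = -8.593 / -24.6 = 0.3493

0.349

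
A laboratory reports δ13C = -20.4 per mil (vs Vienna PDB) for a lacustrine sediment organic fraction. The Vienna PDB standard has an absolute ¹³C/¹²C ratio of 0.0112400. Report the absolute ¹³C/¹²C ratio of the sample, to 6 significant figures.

R_sample = R_standard × (δ13C/1000 + 1)
R_sample = 0.0112400 × (-20.4/1000 + 1) = 0.0112400 × 0.979600
R_sample = 0.0110107

0.0110107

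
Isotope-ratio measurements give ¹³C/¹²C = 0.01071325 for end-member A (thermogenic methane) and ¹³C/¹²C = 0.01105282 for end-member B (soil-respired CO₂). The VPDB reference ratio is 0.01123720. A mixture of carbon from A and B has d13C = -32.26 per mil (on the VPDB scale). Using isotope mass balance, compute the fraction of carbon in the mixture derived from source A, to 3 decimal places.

0.525

δ_A = (0.01071325/0.01123720 − 1)×1000 = (0.953374 − 1)×1000 = -46.626 per mil
δ_B = (0.01105282/0.01123720 − 1)×1000 = (0.983592 − 1)×1000 = -16.408 per mil
f_A = (δ_mix − δ_B)/(δ_A − δ_B) = (-32.26 − (-16.408))/(-46.626 − (-16.408))
f_A = -15.852 / -30.218 = 0.5246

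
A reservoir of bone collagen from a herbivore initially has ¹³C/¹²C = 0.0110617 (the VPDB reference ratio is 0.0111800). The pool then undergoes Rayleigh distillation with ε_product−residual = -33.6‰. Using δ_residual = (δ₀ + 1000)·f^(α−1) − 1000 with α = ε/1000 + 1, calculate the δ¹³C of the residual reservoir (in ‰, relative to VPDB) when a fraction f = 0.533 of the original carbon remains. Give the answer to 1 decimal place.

10.6‰

δ₀ = (0.0110617/0.0111800 − 1)×1000 = (0.989419 − 1)×1000 = -10.581‰
α − 1 = ε/1000 = -0.0336
f^(α−1) = 0.533^(-0.0336) = 1.021367
δ_res = (-10.581 + 1000) × 1.021367 − 1000 = 1010.560 − 1000 = 10.56‰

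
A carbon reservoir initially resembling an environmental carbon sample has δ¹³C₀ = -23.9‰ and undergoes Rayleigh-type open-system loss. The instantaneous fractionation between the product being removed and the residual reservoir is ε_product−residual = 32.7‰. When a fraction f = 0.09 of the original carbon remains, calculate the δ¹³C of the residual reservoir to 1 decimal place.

Rayleigh residual: δ_res = (δ₀ + 1000)·f^(α−1) − 1000
α = ε/1000 + 1 = 1.03270, so α − 1 = 0.03270
f^(α−1) = 0.09^(0.03270) = 0.924280
δ_res = (-23.9 + 1000) × 0.924280 − 1000 = 902.190 − 1000 = -97.81‰

-97.8‰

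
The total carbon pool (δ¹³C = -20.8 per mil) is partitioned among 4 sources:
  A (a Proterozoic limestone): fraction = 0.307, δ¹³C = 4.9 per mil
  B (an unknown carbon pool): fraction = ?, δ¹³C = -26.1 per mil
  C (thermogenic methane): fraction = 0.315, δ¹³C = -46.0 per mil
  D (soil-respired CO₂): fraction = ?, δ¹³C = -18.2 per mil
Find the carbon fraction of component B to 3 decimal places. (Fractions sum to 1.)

0.118

Let f_B and f_D be the unknown fractions; fractions sum to 1 so f_B + f_D = 0.378.
Mass balance: Σ fᵢ·δᵢ = δ_bulk ⇒ f_B·(-26.1) + f_D·(-18.2) = -20.8 − (-12.986) = -7.814
Substitute f_D = 0.378 − f_B:
f_B·(-26.1 − -18.2) = -7.814 − 0.378×(-18.2) = -0.935
f_B = -0.935 / -7.9 = 0.1183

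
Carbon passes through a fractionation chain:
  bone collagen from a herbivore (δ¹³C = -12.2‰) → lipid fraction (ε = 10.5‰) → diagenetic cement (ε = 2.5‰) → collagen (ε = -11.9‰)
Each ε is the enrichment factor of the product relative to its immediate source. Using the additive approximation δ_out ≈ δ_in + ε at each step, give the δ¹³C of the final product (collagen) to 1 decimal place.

step 1: δ ≈ -12.2 + (10.5) = -1.7‰
step 2: δ ≈ -1.7 + (2.5) = 0.8‰
step 3: δ ≈ 0.8 + (-11.9) = -11.1‰

-11.1‰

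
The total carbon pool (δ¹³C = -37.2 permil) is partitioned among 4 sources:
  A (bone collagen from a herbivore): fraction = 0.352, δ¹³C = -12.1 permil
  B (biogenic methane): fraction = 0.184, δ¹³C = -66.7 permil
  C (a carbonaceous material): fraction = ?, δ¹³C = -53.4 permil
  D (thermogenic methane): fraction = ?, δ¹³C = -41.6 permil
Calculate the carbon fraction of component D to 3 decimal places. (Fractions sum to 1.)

0.348

Let f_D and f_C be the unknown fractions; fractions sum to 1 so f_D + f_C = 0.464.
Mass balance: Σ fᵢ·δᵢ = δ_bulk ⇒ f_D·(-41.6) + f_C·(-53.4) = -37.2 − (-16.532) = -20.668
Substitute f_C = 0.464 − f_D:
f_D·(-41.6 − -53.4) = -20.668 − 0.464×(-53.4) = 4.110
f_D = 4.110 / 11.8 = 0.3483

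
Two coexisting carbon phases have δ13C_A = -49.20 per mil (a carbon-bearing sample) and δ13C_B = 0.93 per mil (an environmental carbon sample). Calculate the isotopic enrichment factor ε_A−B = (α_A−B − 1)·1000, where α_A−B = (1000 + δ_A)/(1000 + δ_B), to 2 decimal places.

-50.08 per mil

α_A−B = (1000 + -49.20) / (1000 + 0.93) = 950.80 / 1000.93 = 0.949917
ε_A−B = (0.949917 − 1) × 1000 = -50.083 per mil
(The approximation ε ≈ δ_A − δ_B would give -50.13 per mil.)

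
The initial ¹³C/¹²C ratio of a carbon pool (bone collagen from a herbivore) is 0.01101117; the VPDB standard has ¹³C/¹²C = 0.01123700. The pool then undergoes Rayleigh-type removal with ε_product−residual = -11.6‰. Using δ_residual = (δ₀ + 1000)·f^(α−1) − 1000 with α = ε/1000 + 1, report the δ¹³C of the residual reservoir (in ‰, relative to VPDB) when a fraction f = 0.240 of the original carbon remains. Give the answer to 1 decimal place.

-3.7‰

δ₀ = (0.01101117/0.01123700 − 1)×1000 = (0.979903 − 1)×1000 = -20.097‰
α − 1 = ε/1000 = -0.0116
f^(α−1) = 0.240^(-0.0116) = 1.016692
δ_res = (-20.097 + 1000) × 1.016692 − 1000 = 996.260 − 1000 = -3.74‰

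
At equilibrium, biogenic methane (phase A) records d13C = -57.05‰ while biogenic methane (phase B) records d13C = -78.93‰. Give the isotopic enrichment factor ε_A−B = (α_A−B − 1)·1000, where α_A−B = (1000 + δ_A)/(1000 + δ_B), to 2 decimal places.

α_A−B = (1000 + -57.05) / (1000 + -78.93) = 942.95 / 921.07 = 1.023755
ε_A−B = (1.023755 − 1) × 1000 = 23.755‰
(The approximation ε ≈ δ_A − δ_B would give 21.88‰.)

23.75‰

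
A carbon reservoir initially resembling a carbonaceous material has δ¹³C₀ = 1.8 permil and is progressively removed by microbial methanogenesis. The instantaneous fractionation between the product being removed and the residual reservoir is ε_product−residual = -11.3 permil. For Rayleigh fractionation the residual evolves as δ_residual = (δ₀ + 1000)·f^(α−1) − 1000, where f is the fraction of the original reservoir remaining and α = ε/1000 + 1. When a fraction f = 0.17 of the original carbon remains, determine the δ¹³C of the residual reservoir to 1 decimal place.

22.1 permil

Rayleigh residual: δ_res = (δ₀ + 1000)·f^(α−1) − 1000
α = ε/1000 + 1 = 0.98870, so α − 1 = -0.01130
f^(α−1) = 0.17^(-0.01130) = 1.020225
δ_res = (1.8 + 1000) × 1.020225 − 1000 = 1022.061 − 1000 = 22.06 permil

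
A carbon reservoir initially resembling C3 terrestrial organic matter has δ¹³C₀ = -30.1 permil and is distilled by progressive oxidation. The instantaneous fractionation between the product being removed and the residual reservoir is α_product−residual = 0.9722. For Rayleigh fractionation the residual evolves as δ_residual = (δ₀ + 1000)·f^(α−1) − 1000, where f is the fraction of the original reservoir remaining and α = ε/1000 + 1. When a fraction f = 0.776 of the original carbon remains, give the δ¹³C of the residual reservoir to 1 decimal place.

Rayleigh residual: δ_res = (δ₀ + 1000)·f^(α−1) − 1000
α − 1 = -0.02780
f^(α−1) = 0.776^(-0.02780) = 1.007075
δ_res = (-30.1 + 1000) × 1.007075 − 1000 = 976.762 − 1000 = -23.24 permil

-23.2 permil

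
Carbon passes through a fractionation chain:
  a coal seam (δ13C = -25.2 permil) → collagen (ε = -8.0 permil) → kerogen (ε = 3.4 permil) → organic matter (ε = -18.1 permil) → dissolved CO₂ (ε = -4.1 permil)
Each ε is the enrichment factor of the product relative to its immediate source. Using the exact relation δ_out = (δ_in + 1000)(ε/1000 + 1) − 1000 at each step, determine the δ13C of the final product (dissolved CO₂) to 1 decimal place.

-51.2 permil

step 1: δ = (-25.20 + 1000)·(-8.0/1000 + 1) − 1000 = -33.00 permil
step 2: δ = (-33.00 + 1000)·(3.4/1000 + 1) − 1000 = -29.71 permil
step 3: δ = (-29.71 + 1000)·(-18.1/1000 + 1) − 1000 = -47.27 permil
step 4: δ = (-47.27 + 1000)·(-4.1/1000 + 1) − 1000 = -51.18 permil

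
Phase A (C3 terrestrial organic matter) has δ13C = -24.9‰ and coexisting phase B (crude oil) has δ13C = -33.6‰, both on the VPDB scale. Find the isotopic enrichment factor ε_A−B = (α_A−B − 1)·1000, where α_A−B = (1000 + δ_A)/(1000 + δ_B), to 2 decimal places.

α_A−B = (1000 + -24.9) / (1000 + -33.6) = 975.1 / 966.4 = 1.009002
ε_A−B = (1.009002 − 1) × 1000 = 9.002‰
(The approximation ε ≈ δ_A − δ_B would give 8.7‰.)

9.00‰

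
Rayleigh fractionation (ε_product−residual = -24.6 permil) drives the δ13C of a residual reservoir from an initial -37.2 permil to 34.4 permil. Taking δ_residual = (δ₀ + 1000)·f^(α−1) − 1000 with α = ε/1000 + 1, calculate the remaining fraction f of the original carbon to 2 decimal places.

α − 1 = ε/1000 = -0.0246
(δ_res + 1000)/(δ₀ + 1000) = (34.4 + 1000)/(-37.2 + 1000) = 1034.4/962.8 = 1.074366
f = 1.074366^(1/-0.0246) = exp(ln(1.074366)/-0.0246) = exp(0.07173/-0.0246)
f = exp(-2.9159) = 0.0542

0.05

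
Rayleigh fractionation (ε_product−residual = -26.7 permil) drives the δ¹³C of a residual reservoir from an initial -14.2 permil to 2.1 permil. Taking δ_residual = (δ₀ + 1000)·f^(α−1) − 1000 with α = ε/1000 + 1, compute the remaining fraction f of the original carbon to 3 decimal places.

α − 1 = ε/1000 = -0.0267
(δ_res + 1000)/(δ₀ + 1000) = (2.1 + 1000)/(-14.2 + 1000) = 1002.1/985.8 = 1.016535
f = 1.016535^(1/-0.0267) = exp(ln(1.016535)/-0.0267) = exp(0.01640/-0.0267)
f = exp(-0.6142) = 0.5411

0.541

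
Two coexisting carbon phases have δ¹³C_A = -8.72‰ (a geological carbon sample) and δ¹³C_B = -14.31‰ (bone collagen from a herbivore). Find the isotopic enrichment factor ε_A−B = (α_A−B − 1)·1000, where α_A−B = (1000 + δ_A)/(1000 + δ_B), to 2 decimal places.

5.67‰

α_A−B = (1000 + -8.72) / (1000 + -14.31) = 991.28 / 985.69 = 1.005671
ε_A−B = (1.005671 − 1) × 1000 = 5.671‰
(The approximation ε ≈ δ_A − δ_B would give 5.59‰.)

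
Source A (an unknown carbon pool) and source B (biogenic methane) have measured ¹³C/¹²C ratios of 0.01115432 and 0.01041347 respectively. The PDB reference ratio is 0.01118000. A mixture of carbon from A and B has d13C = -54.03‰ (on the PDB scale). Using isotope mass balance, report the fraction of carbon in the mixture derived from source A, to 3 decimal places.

0.219

δ_A = (0.01115432/0.01118000 − 1)×1000 = (0.997703 − 1)×1000 = -2.297‰
δ_B = (0.01041347/0.01118000 − 1)×1000 = (0.931437 − 1)×1000 = -68.563‰
f_A = (δ_mix − δ_B)/(δ_A − δ_B) = (-54.03 − (-68.563))/(-2.297 − (-68.563))
f_A = 14.533 / 66.266 = 0.2193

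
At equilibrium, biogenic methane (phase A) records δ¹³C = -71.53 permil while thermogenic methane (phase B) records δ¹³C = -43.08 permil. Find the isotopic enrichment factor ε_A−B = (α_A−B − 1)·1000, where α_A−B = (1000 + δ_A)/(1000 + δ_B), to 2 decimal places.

α_A−B = (1000 + -71.53) / (1000 + -43.08) = 928.47 / 956.92 = 0.970269
ε_A−B = (0.970269 − 1) × 1000 = -29.731 permil
(The approximation ε ≈ δ_A − δ_B would give -28.45 permil.)

-29.73 permil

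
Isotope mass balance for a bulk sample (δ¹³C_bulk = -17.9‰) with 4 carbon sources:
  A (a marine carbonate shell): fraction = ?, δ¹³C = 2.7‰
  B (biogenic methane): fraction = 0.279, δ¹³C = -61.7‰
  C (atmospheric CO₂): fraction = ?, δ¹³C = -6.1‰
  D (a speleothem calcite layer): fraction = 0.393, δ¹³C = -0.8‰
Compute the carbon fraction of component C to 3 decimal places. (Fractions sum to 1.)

Let f_C and f_A be the unknown fractions; fractions sum to 1 so f_C + f_A = 0.328.
Mass balance: Σ fᵢ·δᵢ = δ_bulk ⇒ f_C·(-6.1) + f_A·(2.7) = -17.9 − (-17.529) = -0.371
Substitute f_A = 0.328 − f_C:
f_C·(-6.1 − 2.7) = -0.371 − 0.328×(2.7) = -1.257
f_C = -1.257 / -8.8 = 0.1428

0.143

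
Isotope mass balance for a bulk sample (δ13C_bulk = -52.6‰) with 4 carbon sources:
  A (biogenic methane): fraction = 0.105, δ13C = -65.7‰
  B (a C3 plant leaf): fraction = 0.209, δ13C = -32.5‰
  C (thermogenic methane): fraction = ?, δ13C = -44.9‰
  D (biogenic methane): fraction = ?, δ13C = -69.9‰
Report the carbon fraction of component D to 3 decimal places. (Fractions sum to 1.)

Let f_D and f_C be the unknown fractions; fractions sum to 1 so f_D + f_C = 0.686.
Mass balance: Σ fᵢ·δᵢ = δ_bulk ⇒ f_D·(-69.9) + f_C·(-44.9) = -52.6 − (-13.691) = -38.909
Substitute f_C = 0.686 − f_D:
f_D·(-69.9 − -44.9) = -38.909 − 0.686×(-44.9) = -8.108
f_D = -8.108 / -25.0 = 0.3243

0.324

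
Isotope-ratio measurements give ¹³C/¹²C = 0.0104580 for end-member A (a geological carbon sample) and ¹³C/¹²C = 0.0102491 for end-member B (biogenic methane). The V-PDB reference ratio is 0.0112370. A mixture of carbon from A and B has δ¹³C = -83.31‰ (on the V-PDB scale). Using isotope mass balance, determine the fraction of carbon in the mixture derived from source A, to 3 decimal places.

δ_A = (0.0104580/0.0112370 − 1)×1000 = (0.930675 − 1)×1000 = -69.325‰
δ_B = (0.0102491/0.0112370 − 1)×1000 = (0.912085 − 1)×1000 = -87.915‰
f_A = (δ_mix − δ_B)/(δ_A − δ_B) = (-83.31 − (-87.915))/(-69.325 − (-87.915))
f_A = 4.605 / 18.590 = 0.2477

0.248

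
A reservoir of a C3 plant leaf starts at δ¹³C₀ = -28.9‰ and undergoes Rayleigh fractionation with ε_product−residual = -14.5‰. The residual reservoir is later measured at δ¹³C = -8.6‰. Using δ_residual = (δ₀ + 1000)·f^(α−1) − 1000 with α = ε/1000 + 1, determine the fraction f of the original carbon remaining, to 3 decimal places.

α − 1 = ε/1000 = -0.0145
(δ_res + 1000)/(δ₀ + 1000) = (-8.6 + 1000)/(-28.9 + 1000) = 991.4/971.1 = 1.020904
f = 1.020904^(1/-0.0145) = exp(ln(1.020904)/-0.0145) = exp(0.02069/-0.0145)
f = exp(-1.4268) = 0.2401

0.240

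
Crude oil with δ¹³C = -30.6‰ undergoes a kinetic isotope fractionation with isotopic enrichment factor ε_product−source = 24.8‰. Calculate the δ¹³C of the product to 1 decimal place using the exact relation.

-6.6‰

To first order, δ_product ≈ δ_source + ε = -5.8‰.
Exactly, δ_product = (δ_source + 1000)·(ε/1000 + 1) − 1000.
δ_product = (-30.6 + 1000) × (24.8/1000 + 1) − 1000
δ_product = -6.56‰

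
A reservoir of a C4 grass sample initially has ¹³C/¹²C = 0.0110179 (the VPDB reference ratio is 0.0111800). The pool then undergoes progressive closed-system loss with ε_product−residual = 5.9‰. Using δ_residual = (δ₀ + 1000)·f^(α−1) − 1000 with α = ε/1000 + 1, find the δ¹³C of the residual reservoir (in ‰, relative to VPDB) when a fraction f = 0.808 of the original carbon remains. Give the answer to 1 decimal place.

-15.7‰

δ₀ = (0.0110179/0.0111800 − 1)×1000 = (0.985501 − 1)×1000 = -14.499‰
α − 1 = ε/1000 = 0.0059
f^(α−1) = 0.808^(0.0059) = 0.998743
δ_res = (-14.499 + 1000) × 0.998743 − 1000 = 984.262 − 1000 = -15.74‰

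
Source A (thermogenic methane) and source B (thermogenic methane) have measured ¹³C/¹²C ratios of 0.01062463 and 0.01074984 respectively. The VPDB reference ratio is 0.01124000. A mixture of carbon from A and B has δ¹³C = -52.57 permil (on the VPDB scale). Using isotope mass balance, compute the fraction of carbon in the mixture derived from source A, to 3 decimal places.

0.804

δ_A = (0.01062463/0.01124000 − 1)×1000 = (0.945252 − 1)×1000 = -54.748 permil
δ_B = (0.01074984/0.01124000 − 1)×1000 = (0.956391 − 1)×1000 = -43.609 permil
f_A = (δ_mix − δ_B)/(δ_A − δ_B) = (-52.57 − (-43.609))/(-54.748 − (-43.609))
f_A = -8.961 / -11.140 = 0.8045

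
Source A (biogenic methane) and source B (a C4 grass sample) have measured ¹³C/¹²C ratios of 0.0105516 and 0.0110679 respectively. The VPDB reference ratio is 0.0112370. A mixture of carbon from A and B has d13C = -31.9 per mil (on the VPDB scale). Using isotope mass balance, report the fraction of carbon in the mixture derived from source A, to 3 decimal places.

0.367

δ_A = (0.0105516/0.0112370 − 1)×1000 = (0.939005 − 1)×1000 = -60.995 per mil
δ_B = (0.0110679/0.0112370 − 1)×1000 = (0.984951 − 1)×1000 = -15.049 per mil
f_A = (δ_mix − δ_B)/(δ_A − δ_B) = (-31.9 − (-15.049))/(-60.995 − (-15.049))
f_A = -16.851 / -45.946 = 0.3668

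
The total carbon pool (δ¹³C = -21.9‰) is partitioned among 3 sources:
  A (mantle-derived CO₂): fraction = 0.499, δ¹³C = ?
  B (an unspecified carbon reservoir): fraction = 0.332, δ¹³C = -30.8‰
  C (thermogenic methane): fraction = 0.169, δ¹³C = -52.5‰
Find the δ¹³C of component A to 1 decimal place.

Isotope mass balance: δ_bulk = Σ fᵢ·δᵢ.
-21.9 = 0.499×δ_A + 0.332×(-30.8) + 0.169×(-52.5)
0.499·δ_A = -21.9 − (-19.098) = -2.802
δ_A = -2.802 / 0.499 = -5.62‰

-5.6‰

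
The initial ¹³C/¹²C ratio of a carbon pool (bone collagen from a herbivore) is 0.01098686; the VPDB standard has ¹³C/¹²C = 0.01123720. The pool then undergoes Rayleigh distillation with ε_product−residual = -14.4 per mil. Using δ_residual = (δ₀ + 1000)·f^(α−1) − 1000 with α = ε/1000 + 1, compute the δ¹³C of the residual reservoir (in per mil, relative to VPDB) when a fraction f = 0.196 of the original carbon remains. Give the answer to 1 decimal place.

δ₀ = (0.01098686/0.01123720 − 1)×1000 = (0.977722 − 1)×1000 = -22.278 per mil
α − 1 = ε/1000 = -0.0144
f^(α−1) = 0.196^(-0.0144) = 1.023744
δ_res = (-22.278 + 1000) × 1.023744 − 1000 = 1000.938 − 1000 = 0.94 per mil

0.9 per mil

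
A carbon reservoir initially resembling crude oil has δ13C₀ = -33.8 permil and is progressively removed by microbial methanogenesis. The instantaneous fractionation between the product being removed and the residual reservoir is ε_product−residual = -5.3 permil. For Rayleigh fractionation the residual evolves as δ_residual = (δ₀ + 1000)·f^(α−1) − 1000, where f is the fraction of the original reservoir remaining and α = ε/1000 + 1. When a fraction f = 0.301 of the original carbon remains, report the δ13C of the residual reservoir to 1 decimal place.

-27.6 permil

Rayleigh residual: δ_res = (δ₀ + 1000)·f^(α−1) − 1000
α = ε/1000 + 1 = 0.99470, so α − 1 = -0.00530
f^(α−1) = 0.301^(-0.00530) = 1.006384
δ_res = (-33.8 + 1000) × 1.006384 − 1000 = 972.368 − 1000 = -27.63 permil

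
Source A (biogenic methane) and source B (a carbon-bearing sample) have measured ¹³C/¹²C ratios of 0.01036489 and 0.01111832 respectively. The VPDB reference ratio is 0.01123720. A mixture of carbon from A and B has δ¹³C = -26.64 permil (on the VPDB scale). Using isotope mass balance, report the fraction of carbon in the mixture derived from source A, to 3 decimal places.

δ_A = (0.01036489/0.01123720 − 1)×1000 = (0.922373 − 1)×1000 = -77.627 permil
δ_B = (0.01111832/0.01123720 − 1)×1000 = (0.989421 − 1)×1000 = -10.579 permil
f_A = (δ_mix − δ_B)/(δ_A − δ_B) = (-26.64 − (-10.579))/(-77.627 − (-10.579))
f_A = -16.061 / -67.048 = 0.2395

0.240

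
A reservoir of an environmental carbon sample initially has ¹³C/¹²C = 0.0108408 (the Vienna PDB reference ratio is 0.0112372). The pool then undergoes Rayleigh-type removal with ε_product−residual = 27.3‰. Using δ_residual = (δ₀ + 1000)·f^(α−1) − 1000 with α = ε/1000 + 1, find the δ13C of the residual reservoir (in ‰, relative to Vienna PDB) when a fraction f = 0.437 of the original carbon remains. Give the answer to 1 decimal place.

-56.8‰

δ₀ = (0.0108408/0.0112372 − 1)×1000 = (0.964724 − 1)×1000 = -35.276‰
α − 1 = ε/1000 = 0.0273
f^(α−1) = 0.437^(0.0273) = 0.977654
δ_res = (-35.276 + 1000) × 0.977654 − 1000 = 943.166 − 1000 = -56.83‰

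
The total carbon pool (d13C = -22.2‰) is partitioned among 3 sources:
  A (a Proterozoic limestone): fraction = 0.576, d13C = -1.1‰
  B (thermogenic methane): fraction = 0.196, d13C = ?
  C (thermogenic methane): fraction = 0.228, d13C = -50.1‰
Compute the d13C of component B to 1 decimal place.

Isotope mass balance: δ_bulk = Σ fᵢ·δᵢ.
-22.2 = 0.576×(-1.1) + 0.196×δ_B + 0.228×(-50.1)
0.196·δ_B = -22.2 − (-12.056) = -10.144
δ_B = -10.144 / 0.196 = -51.75‰

-51.8‰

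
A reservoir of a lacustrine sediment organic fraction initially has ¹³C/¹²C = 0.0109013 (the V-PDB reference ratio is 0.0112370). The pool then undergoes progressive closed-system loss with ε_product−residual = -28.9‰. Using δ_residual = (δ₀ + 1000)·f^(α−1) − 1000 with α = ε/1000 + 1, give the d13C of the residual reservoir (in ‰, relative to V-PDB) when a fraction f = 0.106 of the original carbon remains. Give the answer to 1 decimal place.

35.1‰

δ₀ = (0.0109013/0.0112370 − 1)×1000 = (0.970125 − 1)×1000 = -29.875‰
α − 1 = ε/1000 = -0.0289
f^(α−1) = 0.106^(-0.0289) = 1.067010
δ_res = (-29.875 + 1000) × 1.067010 − 1000 = 1035.134 − 1000 = 35.13‰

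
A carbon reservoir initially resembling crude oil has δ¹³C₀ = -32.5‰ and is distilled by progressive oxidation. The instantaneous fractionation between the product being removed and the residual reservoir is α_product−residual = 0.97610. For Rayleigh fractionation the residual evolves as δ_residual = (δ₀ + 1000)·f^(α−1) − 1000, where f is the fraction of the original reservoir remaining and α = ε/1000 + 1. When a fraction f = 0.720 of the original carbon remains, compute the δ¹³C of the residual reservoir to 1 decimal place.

Rayleigh residual: δ_res = (δ₀ + 1000)·f^(α−1) − 1000
α − 1 = -0.02390
f^(α−1) = 0.720^(-0.02390) = 1.007882
δ_res = (-32.5 + 1000) × 1.007882 − 1000 = 975.126 − 1000 = -24.87‰

-24.9‰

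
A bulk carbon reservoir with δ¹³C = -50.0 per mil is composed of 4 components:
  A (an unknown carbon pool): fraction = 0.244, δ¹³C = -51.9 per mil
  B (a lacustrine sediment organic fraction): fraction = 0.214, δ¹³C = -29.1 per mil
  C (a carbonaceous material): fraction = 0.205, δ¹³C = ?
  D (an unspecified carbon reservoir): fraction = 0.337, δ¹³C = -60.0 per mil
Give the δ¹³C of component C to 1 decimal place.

-53.1 per mil

Isotope mass balance: δ_bulk = Σ fᵢ·δᵢ.
-50.0 = 0.244×(-51.9) + 0.214×(-29.1) + 0.205×δ_C + 0.337×(-60.0)
0.205·δ_C = -50.0 − (-39.111) = -10.889
δ_C = -10.889 / 0.205 = -53.12 per mil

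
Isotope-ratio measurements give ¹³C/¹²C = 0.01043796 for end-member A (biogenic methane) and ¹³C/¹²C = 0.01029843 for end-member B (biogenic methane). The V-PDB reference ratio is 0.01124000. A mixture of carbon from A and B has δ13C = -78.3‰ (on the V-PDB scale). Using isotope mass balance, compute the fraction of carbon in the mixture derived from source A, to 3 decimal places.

0.441

δ_A = (0.01043796/0.01124000 − 1)×1000 = (0.928644 − 1)×1000 = -71.356‰
δ_B = (0.01029843/0.01124000 − 1)×1000 = (0.916230 − 1)×1000 = -83.770‰
f_A = (δ_mix − δ_B)/(δ_A − δ_B) = (-78.3 − (-83.770))/(-71.356 − (-83.770))
f_A = 5.470 / 12.414 = 0.4406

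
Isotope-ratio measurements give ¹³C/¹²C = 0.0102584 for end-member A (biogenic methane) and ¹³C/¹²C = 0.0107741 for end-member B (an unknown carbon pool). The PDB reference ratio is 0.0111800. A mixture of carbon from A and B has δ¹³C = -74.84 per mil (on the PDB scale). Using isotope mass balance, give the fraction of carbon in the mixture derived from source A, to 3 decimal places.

0.835

δ_A = (0.0102584/0.0111800 − 1)×1000 = (0.917567 − 1)×1000 = -82.433 per mil
δ_B = (0.0107741/0.0111800 − 1)×1000 = (0.963694 − 1)×1000 = -36.306 per mil
f_A = (δ_mix − δ_B)/(δ_A − δ_B) = (-74.84 − (-36.306))/(-82.433 − (-36.306))
f_A = -38.534 / -46.127 = 0.8354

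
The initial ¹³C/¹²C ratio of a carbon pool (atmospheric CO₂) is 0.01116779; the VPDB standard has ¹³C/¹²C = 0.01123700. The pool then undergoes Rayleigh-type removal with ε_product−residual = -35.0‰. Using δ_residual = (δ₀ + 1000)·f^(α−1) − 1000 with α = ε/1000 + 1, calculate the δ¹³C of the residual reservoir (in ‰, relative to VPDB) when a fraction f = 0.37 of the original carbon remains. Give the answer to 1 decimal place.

δ₀ = (0.01116779/0.01123700 − 1)×1000 = (0.993841 − 1)×1000 = -6.159‰
α − 1 = ε/1000 = -0.0350
f^(α−1) = 0.37^(-0.0350) = 1.035411
δ_res = (-6.159 + 1000) × 1.035411 − 1000 = 1029.034 − 1000 = 29.03‰

29.0‰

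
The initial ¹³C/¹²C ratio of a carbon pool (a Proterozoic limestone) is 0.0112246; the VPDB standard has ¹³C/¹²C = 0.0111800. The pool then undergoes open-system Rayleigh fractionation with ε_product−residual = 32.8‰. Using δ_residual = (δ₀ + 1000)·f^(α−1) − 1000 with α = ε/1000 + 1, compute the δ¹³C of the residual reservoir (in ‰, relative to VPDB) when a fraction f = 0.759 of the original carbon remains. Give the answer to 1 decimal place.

δ₀ = (0.0112246/0.0111800 − 1)×1000 = (1.003989 − 1)×1000 = 3.989‰
α − 1 = ε/1000 = 0.0328
f^(α−1) = 0.759^(0.0328) = 0.990996
δ_res = (3.989 + 1000) × 0.990996 − 1000 = 994.949 − 1000 = -5.05‰

-5.1‰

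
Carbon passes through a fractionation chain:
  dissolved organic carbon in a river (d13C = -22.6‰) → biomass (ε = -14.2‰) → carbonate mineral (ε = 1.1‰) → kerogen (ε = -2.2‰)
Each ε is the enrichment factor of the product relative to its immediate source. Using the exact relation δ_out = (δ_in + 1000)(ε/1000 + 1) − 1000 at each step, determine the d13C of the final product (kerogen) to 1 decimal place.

-37.5‰

step 1: δ = (-22.60 + 1000)·(-14.2/1000 + 1) − 1000 = -36.48‰
step 2: δ = (-36.48 + 1000)·(1.1/1000 + 1) − 1000 = -35.42‰
step 3: δ = (-35.42 + 1000)·(-2.2/1000 + 1) − 1000 = -37.54‰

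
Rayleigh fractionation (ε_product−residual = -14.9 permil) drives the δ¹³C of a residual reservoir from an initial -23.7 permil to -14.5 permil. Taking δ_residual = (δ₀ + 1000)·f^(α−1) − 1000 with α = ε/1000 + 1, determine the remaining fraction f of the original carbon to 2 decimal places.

α − 1 = ε/1000 = -0.0149
(δ_res + 1000)/(δ₀ + 1000) = (-14.5 + 1000)/(-23.7 + 1000) = 985.5/976.3 = 1.009423
f = 1.009423^(1/-0.0149) = exp(ln(1.009423)/-0.0149) = exp(0.00938/-0.0149)
f = exp(-0.6295) = 0.5329

0.53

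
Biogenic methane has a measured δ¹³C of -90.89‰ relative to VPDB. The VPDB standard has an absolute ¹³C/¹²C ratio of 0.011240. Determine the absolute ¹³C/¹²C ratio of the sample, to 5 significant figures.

R_sample = R_standard × (δ¹³C/1000 + 1)
R_sample = 0.011240 × (-90.89/1000 + 1) = 0.011240 × 0.909110
R_sample = 0.0102184

0.010218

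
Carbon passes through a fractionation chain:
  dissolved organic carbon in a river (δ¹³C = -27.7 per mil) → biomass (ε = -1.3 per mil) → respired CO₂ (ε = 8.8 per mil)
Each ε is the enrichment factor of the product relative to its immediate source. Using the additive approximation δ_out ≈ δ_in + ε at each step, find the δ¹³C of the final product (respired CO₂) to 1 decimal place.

-20.2 per mil

step 1: δ ≈ -27.7 + (-1.3) = -29.0 per mil
step 2: δ ≈ -29.0 + (8.8) = -20.2 per mil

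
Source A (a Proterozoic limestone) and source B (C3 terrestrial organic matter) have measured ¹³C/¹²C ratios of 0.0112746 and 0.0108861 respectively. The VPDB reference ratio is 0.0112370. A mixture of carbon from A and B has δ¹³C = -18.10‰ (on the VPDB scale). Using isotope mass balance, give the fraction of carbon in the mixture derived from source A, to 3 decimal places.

δ_A = (0.0112746/0.0112370 − 1)×1000 = (1.003346 − 1)×1000 = 3.346‰
δ_B = (0.0108861/0.0112370 − 1)×1000 = (0.968773 − 1)×1000 = -31.227‰
f_A = (δ_mix − δ_B)/(δ_A − δ_B) = (-18.10 − (-31.227))/(3.346 − (-31.227))
f_A = 13.127 / 34.573 = 0.3797

0.380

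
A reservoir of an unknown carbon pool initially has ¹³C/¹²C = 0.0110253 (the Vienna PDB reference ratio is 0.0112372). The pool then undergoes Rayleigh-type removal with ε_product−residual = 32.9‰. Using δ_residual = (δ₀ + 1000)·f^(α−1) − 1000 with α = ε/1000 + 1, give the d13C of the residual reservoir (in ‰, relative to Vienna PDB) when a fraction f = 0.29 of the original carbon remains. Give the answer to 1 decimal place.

-58.0‰

δ₀ = (0.0110253/0.0112372 − 1)×1000 = (0.981143 − 1)×1000 = -18.857‰
α − 1 = ε/1000 = 0.0329
f^(α−1) = 0.29^(0.0329) = 0.960092
δ_res = (-18.857 + 1000) × 0.960092 − 1000 = 941.988 − 1000 = -58.01‰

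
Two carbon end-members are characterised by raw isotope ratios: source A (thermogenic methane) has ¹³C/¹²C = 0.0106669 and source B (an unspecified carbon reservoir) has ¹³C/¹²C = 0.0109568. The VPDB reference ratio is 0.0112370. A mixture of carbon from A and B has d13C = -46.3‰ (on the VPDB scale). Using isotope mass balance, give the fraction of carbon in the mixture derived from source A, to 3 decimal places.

δ_A = (0.0106669/0.0112370 − 1)×1000 = (0.949266 − 1)×1000 = -50.734‰
δ_B = (0.0109568/0.0112370 − 1)×1000 = (0.975065 − 1)×1000 = -24.935‰
f_A = (δ_mix − δ_B)/(δ_A − δ_B) = (-46.3 − (-24.935))/(-50.734 − (-24.935))
f_A = -21.365 / -25.799 = 0.8281

0.828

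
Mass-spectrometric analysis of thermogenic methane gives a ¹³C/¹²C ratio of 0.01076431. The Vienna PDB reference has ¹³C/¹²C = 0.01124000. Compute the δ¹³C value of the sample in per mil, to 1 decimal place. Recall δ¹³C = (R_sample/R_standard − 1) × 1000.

-42.3 per mil

δ¹³C = (R_sample / R_standard − 1) × 1000
R_sample / R_standard = 0.01076431 / 0.01124000 = 0.957679
δ¹³C = (0.957679 − 1) × 1000 = -42.32 per mil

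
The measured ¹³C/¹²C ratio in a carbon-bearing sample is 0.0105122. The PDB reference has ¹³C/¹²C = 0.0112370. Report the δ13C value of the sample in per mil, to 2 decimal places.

δ13C = (R_sample / R_standard − 1) × 1000
R_sample / R_standard = 0.0105122 / 0.0112370 = 0.935499
δ13C = (0.935499 − 1) × 1000 = -64.501 per mil

-64.50 per mil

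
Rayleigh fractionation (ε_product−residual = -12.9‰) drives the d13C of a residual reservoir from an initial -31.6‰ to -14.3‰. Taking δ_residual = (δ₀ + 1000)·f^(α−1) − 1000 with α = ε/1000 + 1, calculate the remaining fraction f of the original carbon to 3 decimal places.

α − 1 = ε/1000 = -0.0129
(δ_res + 1000)/(δ₀ + 1000) = (-14.3 + 1000)/(-31.6 + 1000) = 985.7/968.4 = 1.017865
f = 1.017865^(1/-0.0129) = exp(ln(1.017865)/-0.0129) = exp(0.01771/-0.0129)
f = exp(-1.3726) = 0.2534

0.253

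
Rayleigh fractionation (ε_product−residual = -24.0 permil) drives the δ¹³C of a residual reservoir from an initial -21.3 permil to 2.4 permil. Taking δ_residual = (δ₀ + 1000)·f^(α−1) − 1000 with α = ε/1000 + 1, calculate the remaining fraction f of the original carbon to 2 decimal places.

α − 1 = ε/1000 = -0.0240
(δ_res + 1000)/(δ₀ + 1000) = (2.4 + 1000)/(-21.3 + 1000) = 1002.4/978.7 = 1.024216
f = 1.024216^(1/-0.0240) = exp(ln(1.024216)/-0.0240) = exp(0.02393/-0.0240)
f = exp(-0.9970) = 0.3690

0.37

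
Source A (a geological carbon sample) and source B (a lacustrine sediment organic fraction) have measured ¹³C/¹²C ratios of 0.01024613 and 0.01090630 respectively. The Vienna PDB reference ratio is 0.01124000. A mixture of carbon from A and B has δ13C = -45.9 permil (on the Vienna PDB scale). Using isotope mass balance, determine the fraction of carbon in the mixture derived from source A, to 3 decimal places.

0.276

δ_A = (0.01024613/0.01124000 − 1)×1000 = (0.911577 − 1)×1000 = -88.423 permil
δ_B = (0.01090630/0.01124000 − 1)×1000 = (0.970311 − 1)×1000 = -29.689 permil
f_A = (δ_mix − δ_B)/(δ_A − δ_B) = (-45.9 − (-29.689))/(-88.423 − (-29.689))
f_A = -16.211 / -58.734 = 0.2760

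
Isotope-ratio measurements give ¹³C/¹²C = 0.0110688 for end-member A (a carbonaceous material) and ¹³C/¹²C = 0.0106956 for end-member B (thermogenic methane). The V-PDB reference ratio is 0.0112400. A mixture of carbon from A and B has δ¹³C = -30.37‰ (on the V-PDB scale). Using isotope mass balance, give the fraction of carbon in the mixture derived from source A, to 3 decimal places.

0.544

δ_A = (0.0110688/0.0112400 − 1)×1000 = (0.984769 − 1)×1000 = -15.231‰
δ_B = (0.0106956/0.0112400 − 1)×1000 = (0.951566 − 1)×1000 = -48.434‰
f_A = (δ_mix − δ_B)/(δ_A − δ_B) = (-30.37 − (-48.434))/(-15.231 − (-48.434))
f_A = 18.064 / 33.203 = 0.5441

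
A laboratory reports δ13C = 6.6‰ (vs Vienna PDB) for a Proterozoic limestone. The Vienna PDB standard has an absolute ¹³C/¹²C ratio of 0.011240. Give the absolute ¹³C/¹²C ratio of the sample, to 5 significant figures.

0.011314

R_sample = R_standard × (δ13C/1000 + 1)
R_sample = 0.011240 × (6.6/1000 + 1) = 0.011240 × 1.006600
R_sample = 0.0113142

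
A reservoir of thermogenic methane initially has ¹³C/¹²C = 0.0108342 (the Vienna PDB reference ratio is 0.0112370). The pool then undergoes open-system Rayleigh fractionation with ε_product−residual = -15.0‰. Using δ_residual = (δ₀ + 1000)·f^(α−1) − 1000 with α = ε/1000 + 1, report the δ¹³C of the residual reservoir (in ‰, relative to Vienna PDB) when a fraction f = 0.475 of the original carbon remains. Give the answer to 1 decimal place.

-25.0‰

δ₀ = (0.0108342/0.0112370 − 1)×1000 = (0.964154 − 1)×1000 = -35.846‰
α − 1 = ε/1000 = -0.0150
f^(α−1) = 0.475^(-0.0150) = 1.011229
δ_res = (-35.846 + 1000) × 1.011229 − 1000 = 974.981 − 1000 = -25.02‰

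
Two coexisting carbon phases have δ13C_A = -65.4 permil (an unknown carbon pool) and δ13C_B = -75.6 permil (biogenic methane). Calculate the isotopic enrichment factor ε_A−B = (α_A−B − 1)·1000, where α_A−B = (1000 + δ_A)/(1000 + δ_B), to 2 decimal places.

11.03 permil

α_A−B = (1000 + -65.4) / (1000 + -75.6) = 934.6 / 924.4 = 1.011034
ε_A−B = (1.011034 − 1) × 1000 = 11.034 permil
(The approximation ε ≈ δ_A − δ_B would give 10.2 permil.)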